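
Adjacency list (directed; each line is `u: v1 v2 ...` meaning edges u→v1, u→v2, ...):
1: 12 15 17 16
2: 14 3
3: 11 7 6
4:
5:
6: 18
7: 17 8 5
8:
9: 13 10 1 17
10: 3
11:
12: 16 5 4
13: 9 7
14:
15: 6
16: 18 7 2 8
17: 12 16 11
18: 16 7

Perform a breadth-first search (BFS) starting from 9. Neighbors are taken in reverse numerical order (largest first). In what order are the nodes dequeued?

Visit 9; enqueue 17, 13, 10, 1 → queue [17, 13, 10, 1]
Visit 17; enqueue 16, 12, 11 → queue [13, 10, 1, 16, 12, 11]
Visit 13; enqueue 7 → queue [10, 1, 16, 12, 11, 7]
Visit 10; enqueue 3 → queue [1, 16, 12, 11, 7, 3]
Visit 1; enqueue 15 → queue [16, 12, 11, 7, 3, 15]
Visit 16; enqueue 18, 8, 2 → queue [12, 11, 7, 3, 15, 18, 8, 2]
Visit 12; enqueue 5, 4 → queue [11, 7, 3, 15, 18, 8, 2, 5, 4]
Visit 11 → queue [7, 3, 15, 18, 8, 2, 5, 4]
Visit 7 → queue [3, 15, 18, 8, 2, 5, 4]
Visit 3; enqueue 6 → queue [15, 18, 8, 2, 5, 4, 6]
Visit 15 → queue [18, 8, 2, 5, 4, 6]
Visit 18 → queue [8, 2, 5, 4, 6]
Visit 8 → queue [2, 5, 4, 6]
Visit 2; enqueue 14 → queue [5, 4, 6, 14]
Visit 5 → queue [4, 6, 14]
Visit 4 → queue [6, 14]
Visit 6 → queue [14]
Visit 14 → queue []

9 -> 17 -> 13 -> 10 -> 1 -> 16 -> 12 -> 11 -> 7 -> 3 -> 15 -> 18 -> 8 -> 2 -> 5 -> 4 -> 6 -> 14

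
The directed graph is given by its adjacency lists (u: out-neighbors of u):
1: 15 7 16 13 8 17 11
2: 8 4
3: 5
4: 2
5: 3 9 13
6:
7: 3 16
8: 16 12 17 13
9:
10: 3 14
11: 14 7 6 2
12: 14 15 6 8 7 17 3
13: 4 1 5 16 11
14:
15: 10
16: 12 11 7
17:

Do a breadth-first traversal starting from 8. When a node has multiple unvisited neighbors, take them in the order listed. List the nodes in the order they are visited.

8 -> 16 -> 12 -> 17 -> 13 -> 11 -> 7 -> 14 -> 15 -> 6 -> 3 -> 4 -> 1 -> 5 -> 2 -> 10 -> 9

Visit 8; enqueue 16, 12, 17, 13 → queue [16, 12, 17, 13]
Visit 16; enqueue 11, 7 → queue [12, 17, 13, 11, 7]
Visit 12; enqueue 14, 15, 6, 3 → queue [17, 13, 11, 7, 14, 15, 6, 3]
Visit 17 → queue [13, 11, 7, 14, 15, 6, 3]
Visit 13; enqueue 4, 1, 5 → queue [11, 7, 14, 15, 6, 3, 4, 1, 5]
Visit 11; enqueue 2 → queue [7, 14, 15, 6, 3, 4, 1, 5, 2]
Visit 7 → queue [14, 15, 6, 3, 4, 1, 5, 2]
Visit 14 → queue [15, 6, 3, 4, 1, 5, 2]
Visit 15; enqueue 10 → queue [6, 3, 4, 1, 5, 2, 10]
Visit 6 → queue [3, 4, 1, 5, 2, 10]
Visit 3 → queue [4, 1, 5, 2, 10]
Visit 4 → queue [1, 5, 2, 10]
Visit 1 → queue [5, 2, 10]
Visit 5; enqueue 9 → queue [2, 10, 9]
Visit 2 → queue [10, 9]
Visit 10 → queue [9]
Visit 9 → queue []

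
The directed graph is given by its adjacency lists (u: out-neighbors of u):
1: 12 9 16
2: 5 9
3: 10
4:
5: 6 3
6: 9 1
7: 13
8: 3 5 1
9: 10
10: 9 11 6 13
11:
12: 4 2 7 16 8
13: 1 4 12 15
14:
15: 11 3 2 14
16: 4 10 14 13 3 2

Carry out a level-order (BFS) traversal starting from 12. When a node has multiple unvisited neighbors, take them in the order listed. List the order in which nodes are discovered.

12 4 2 7 16 8 5 9 13 10 14 3 1 6 15 11

Visit 12; enqueue 4, 2, 7, 16, 8 → queue [4, 2, 7, 16, 8]
Visit 4 → queue [2, 7, 16, 8]
Visit 2; enqueue 5, 9 → queue [7, 16, 8, 5, 9]
Visit 7; enqueue 13 → queue [16, 8, 5, 9, 13]
Visit 16; enqueue 10, 14, 3 → queue [8, 5, 9, 13, 10, 14, 3]
Visit 8; enqueue 1 → queue [5, 9, 13, 10, 14, 3, 1]
Visit 5; enqueue 6 → queue [9, 13, 10, 14, 3, 1, 6]
Visit 9 → queue [13, 10, 14, 3, 1, 6]
Visit 13; enqueue 15 → queue [10, 14, 3, 1, 6, 15]
Visit 10; enqueue 11 → queue [14, 3, 1, 6, 15, 11]
Visit 14 → queue [3, 1, 6, 15, 11]
Visit 3 → queue [1, 6, 15, 11]
Visit 1 → queue [6, 15, 11]
Visit 6 → queue [15, 11]
Visit 15 → queue [11]
Visit 11 → queue []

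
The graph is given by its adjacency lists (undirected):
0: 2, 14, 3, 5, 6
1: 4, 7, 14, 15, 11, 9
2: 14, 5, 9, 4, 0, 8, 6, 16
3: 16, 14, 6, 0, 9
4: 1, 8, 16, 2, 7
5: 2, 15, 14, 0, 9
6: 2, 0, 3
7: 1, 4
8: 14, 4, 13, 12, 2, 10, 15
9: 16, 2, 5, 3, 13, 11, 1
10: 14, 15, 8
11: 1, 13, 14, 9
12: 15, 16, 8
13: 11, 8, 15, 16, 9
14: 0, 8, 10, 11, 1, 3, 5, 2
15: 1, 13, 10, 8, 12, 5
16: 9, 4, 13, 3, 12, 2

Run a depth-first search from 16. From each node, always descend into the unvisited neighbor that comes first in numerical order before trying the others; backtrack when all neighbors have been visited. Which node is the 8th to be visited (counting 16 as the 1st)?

Visit 16
16 → 2
2 → 0
0 → 3
3 → 6
3 → 9
9 → 1
1 → 4
4 → 7
4 → 8
8 → 10
10 → 14
14 → 5
5 → 15
15 → 12
15 → 13
13 → 11

Visit order: 16, 2, 0, 3, 6, 9, 1, 4, 7, 8, 10, 14, 5, 15, 12, 13, 11

4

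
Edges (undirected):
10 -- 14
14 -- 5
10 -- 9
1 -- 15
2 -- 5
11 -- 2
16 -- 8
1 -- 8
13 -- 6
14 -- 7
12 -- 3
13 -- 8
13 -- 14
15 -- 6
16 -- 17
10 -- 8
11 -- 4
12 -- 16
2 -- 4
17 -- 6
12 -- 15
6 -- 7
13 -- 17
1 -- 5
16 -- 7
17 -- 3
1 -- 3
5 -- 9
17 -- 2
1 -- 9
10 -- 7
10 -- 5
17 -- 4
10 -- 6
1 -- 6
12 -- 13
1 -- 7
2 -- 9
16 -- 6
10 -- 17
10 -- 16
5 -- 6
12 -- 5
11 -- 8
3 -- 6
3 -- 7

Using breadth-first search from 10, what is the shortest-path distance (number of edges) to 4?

2

Level 0: 10
Level 1: 5, 6, 7, 8, 9, 14, 16, 17
Level 2: 1, 2, 3, 4, 11, 12, 13, 15
4 first appears at level 2.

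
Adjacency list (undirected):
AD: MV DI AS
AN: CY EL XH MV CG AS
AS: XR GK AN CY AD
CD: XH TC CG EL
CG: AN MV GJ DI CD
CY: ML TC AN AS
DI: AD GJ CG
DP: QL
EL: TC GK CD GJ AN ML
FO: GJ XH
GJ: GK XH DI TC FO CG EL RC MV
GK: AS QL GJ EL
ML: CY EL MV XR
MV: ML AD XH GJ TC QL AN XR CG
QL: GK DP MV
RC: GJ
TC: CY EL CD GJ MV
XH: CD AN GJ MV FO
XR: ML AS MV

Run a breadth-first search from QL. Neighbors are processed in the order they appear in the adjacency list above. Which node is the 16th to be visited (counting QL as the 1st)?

DI

Visit QL; enqueue GK, DP, MV → queue [GK, DP, MV]
Visit GK; enqueue AS, GJ, EL → queue [DP, MV, AS, GJ, EL]
Visit DP → queue [MV, AS, GJ, EL]
Visit MV; enqueue ML, AD, XH, TC, AN, XR, CG → queue [AS, GJ, EL, ML, AD, XH, TC, AN, XR, CG]
Visit AS; enqueue CY → queue [GJ, EL, ML, AD, XH, TC, AN, XR, CG, CY]
Visit GJ; enqueue DI, FO, RC → queue [EL, ML, AD, XH, TC, AN, XR, CG, CY, DI, FO, RC]
Visit EL; enqueue CD → queue [ML, AD, XH, TC, AN, XR, CG, CY, DI, FO, RC, CD]
Visit ML → queue [AD, XH, TC, AN, XR, CG, CY, DI, FO, RC, CD]
Visit AD → queue [XH, TC, AN, XR, CG, CY, DI, FO, RC, CD]
Visit XH → queue [TC, AN, XR, CG, CY, DI, FO, RC, CD]
Visit TC → queue [AN, XR, CG, CY, DI, FO, RC, CD]
Visit AN → queue [XR, CG, CY, DI, FO, RC, CD]
Visit XR → queue [CG, CY, DI, FO, RC, CD]
Visit CG → queue [CY, DI, FO, RC, CD]
Visit CY → queue [DI, FO, RC, CD]
Visit DI → queue [FO, RC, CD]
Visit FO → queue [RC, CD]
Visit RC → queue [CD]
Visit CD → queue []

Visit order: QL, GK, DP, MV, AS, GJ, EL, ML, AD, XH, TC, AN, XR, CG, CY, DI, FO, RC, CD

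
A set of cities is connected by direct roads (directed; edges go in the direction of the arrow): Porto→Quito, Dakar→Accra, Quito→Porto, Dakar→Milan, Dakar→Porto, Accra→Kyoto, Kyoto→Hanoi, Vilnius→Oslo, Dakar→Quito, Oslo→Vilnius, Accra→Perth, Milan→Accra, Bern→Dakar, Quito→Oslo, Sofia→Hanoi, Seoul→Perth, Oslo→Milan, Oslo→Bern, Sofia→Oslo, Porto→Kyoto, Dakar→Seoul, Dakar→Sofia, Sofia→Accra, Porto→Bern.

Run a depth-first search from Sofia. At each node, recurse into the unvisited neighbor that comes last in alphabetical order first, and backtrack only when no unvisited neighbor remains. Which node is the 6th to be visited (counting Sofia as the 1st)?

Visit Sofia
Sofia → Oslo
Oslo → Vilnius
Oslo → Milan
Milan → Accra
Accra → Perth
Accra → Kyoto
Kyoto → Hanoi
Oslo → Bern
Bern → Dakar
Dakar → Seoul
Dakar → Quito
Quito → Porto

Visit order: Sofia, Oslo, Vilnius, Milan, Accra, Perth, Kyoto, Hanoi, Bern, Dakar, Seoul, Quito, Porto

Perth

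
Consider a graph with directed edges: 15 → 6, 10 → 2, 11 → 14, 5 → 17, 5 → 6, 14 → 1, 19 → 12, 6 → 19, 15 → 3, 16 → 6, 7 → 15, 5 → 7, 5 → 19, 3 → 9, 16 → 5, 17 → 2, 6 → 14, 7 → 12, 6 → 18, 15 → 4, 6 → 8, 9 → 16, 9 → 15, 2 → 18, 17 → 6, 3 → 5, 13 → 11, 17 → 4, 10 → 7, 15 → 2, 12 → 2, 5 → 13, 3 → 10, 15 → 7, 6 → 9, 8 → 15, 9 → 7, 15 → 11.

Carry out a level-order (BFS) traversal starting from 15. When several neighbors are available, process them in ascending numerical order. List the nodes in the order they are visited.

15 -> 2 -> 3 -> 4 -> 6 -> 7 -> 11 -> 18 -> 5 -> 9 -> 10 -> 8 -> 14 -> 19 -> 12 -> 13 -> 17 -> 16 -> 1

Visit 15; enqueue 2, 3, 4, 6, 7, 11 → queue [2, 3, 4, 6, 7, 11]
Visit 2; enqueue 18 → queue [3, 4, 6, 7, 11, 18]
Visit 3; enqueue 5, 9, 10 → queue [4, 6, 7, 11, 18, 5, 9, 10]
Visit 4 → queue [6, 7, 11, 18, 5, 9, 10]
Visit 6; enqueue 8, 14, 19 → queue [7, 11, 18, 5, 9, 10, 8, 14, 19]
Visit 7; enqueue 12 → queue [11, 18, 5, 9, 10, 8, 14, 19, 12]
Visit 11 → queue [18, 5, 9, 10, 8, 14, 19, 12]
Visit 18 → queue [5, 9, 10, 8, 14, 19, 12]
Visit 5; enqueue 13, 17 → queue [9, 10, 8, 14, 19, 12, 13, 17]
Visit 9; enqueue 16 → queue [10, 8, 14, 19, 12, 13, 17, 16]
Visit 10 → queue [8, 14, 19, 12, 13, 17, 16]
Visit 8 → queue [14, 19, 12, 13, 17, 16]
Visit 14; enqueue 1 → queue [19, 12, 13, 17, 16, 1]
Visit 19 → queue [12, 13, 17, 16, 1]
Visit 12 → queue [13, 17, 16, 1]
Visit 13 → queue [17, 16, 1]
Visit 17 → queue [16, 1]
Visit 16 → queue [1]
Visit 1 → queue []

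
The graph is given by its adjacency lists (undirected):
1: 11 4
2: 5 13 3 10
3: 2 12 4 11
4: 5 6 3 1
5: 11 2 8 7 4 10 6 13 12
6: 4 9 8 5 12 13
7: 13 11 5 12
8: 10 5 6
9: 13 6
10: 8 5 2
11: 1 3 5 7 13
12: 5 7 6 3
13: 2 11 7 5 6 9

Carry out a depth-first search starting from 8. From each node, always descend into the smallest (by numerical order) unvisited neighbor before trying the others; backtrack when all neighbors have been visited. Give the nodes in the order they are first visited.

8 → 5 → 2 → 3 → 4 → 1 → 11 → 7 → 12 → 6 → 9 → 13 → 10

Visit 8
8 → 5
5 → 2
2 → 3
3 → 4
4 → 1
1 → 11
11 → 7
7 → 12
12 → 6
6 → 9
9 → 13
2 → 10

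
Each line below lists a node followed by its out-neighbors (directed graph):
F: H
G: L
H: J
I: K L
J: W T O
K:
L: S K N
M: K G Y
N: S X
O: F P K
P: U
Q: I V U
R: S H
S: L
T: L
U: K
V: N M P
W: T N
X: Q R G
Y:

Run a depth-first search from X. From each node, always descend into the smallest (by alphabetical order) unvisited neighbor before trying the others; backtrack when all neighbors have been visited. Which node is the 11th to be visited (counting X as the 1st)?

Visit X
X → G
G → L
L → K
L → N
N → S
X → Q
Q → I
Q → U
Q → V
V → M
M → Y
V → P
X → R
R → H
H → J
J → O
O → F
J → T
J → W

Visit order: X, G, L, K, N, S, Q, I, U, V, M, Y, P, R, H, J, O, F, T, W

M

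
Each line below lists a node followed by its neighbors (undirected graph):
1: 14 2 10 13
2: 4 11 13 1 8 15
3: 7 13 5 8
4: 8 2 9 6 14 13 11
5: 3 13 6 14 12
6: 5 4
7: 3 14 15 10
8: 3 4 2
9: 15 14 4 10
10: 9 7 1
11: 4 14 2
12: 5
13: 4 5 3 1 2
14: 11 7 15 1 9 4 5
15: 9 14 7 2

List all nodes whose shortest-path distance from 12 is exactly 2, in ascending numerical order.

3, 6, 13, 14

Level 0: 12
Level 1: 5
Level 2: 3, 6, 13, 14
Level 3: 1, 2, 4, 7, 8, 9, 11, 15
Level 4: 10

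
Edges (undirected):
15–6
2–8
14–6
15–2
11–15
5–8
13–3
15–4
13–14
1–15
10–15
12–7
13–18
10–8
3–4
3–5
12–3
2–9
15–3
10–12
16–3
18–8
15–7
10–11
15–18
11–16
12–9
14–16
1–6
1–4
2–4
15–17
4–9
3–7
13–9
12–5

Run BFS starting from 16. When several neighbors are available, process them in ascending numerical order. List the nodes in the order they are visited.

16, 3, 11, 14, 4, 5, 7, 12, 13, 15, 10, 6, 1, 2, 9, 8, 18, 17

Visit 16; enqueue 3, 11, 14 → queue [3, 11, 14]
Visit 3; enqueue 4, 5, 7, 12, 13, 15 → queue [11, 14, 4, 5, 7, 12, 13, 15]
Visit 11; enqueue 10 → queue [14, 4, 5, 7, 12, 13, 15, 10]
Visit 14; enqueue 6 → queue [4, 5, 7, 12, 13, 15, 10, 6]
Visit 4; enqueue 1, 2, 9 → queue [5, 7, 12, 13, 15, 10, 6, 1, 2, 9]
Visit 5; enqueue 8 → queue [7, 12, 13, 15, 10, 6, 1, 2, 9, 8]
Visit 7 → queue [12, 13, 15, 10, 6, 1, 2, 9, 8]
Visit 12 → queue [13, 15, 10, 6, 1, 2, 9, 8]
Visit 13; enqueue 18 → queue [15, 10, 6, 1, 2, 9, 8, 18]
Visit 15; enqueue 17 → queue [10, 6, 1, 2, 9, 8, 18, 17]
Visit 10 → queue [6, 1, 2, 9, 8, 18, 17]
Visit 6 → queue [1, 2, 9, 8, 18, 17]
Visit 1 → queue [2, 9, 8, 18, 17]
Visit 2 → queue [9, 8, 18, 17]
Visit 9 → queue [8, 18, 17]
Visit 8 → queue [18, 17]
Visit 18 → queue [17]
Visit 17 → queue []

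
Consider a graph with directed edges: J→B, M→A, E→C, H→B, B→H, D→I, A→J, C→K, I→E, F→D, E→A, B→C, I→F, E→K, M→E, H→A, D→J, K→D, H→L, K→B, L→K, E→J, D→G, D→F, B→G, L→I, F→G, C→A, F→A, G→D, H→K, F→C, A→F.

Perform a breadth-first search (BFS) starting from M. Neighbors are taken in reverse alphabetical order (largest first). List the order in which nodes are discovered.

M, E, A, K, J, C, F, D, B, G, I, H, L

Visit M; enqueue E, A → queue [E, A]
Visit E; enqueue K, J, C → queue [A, K, J, C]
Visit A; enqueue F → queue [K, J, C, F]
Visit K; enqueue D, B → queue [J, C, F, D, B]
Visit J → queue [C, F, D, B]
Visit C → queue [F, D, B]
Visit F; enqueue G → queue [D, B, G]
Visit D; enqueue I → queue [B, G, I]
Visit B; enqueue H → queue [G, I, H]
Visit G → queue [I, H]
Visit I → queue [H]
Visit H; enqueue L → queue [L]
Visit L → queue []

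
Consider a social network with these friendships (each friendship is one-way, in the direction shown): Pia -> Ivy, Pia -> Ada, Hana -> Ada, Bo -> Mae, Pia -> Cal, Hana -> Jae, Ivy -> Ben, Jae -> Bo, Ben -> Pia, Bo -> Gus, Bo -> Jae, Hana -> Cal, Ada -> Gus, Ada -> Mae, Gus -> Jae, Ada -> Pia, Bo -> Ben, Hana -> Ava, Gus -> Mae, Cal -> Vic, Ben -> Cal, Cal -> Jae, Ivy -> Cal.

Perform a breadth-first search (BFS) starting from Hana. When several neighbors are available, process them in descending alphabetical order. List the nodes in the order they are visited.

Hana → Jae → Cal → Ava → Ada → Bo → Vic → Pia → Mae → Gus → Ben → Ivy

Visit Hana; enqueue Jae, Cal, Ava, Ada → queue [Jae, Cal, Ava, Ada]
Visit Jae; enqueue Bo → queue [Cal, Ava, Ada, Bo]
Visit Cal; enqueue Vic → queue [Ava, Ada, Bo, Vic]
Visit Ava → queue [Ada, Bo, Vic]
Visit Ada; enqueue Pia, Mae, Gus → queue [Bo, Vic, Pia, Mae, Gus]
Visit Bo; enqueue Ben → queue [Vic, Pia, Mae, Gus, Ben]
Visit Vic → queue [Pia, Mae, Gus, Ben]
Visit Pia; enqueue Ivy → queue [Mae, Gus, Ben, Ivy]
Visit Mae → queue [Gus, Ben, Ivy]
Visit Gus → queue [Ben, Ivy]
Visit Ben → queue [Ivy]
Visit Ivy → queue []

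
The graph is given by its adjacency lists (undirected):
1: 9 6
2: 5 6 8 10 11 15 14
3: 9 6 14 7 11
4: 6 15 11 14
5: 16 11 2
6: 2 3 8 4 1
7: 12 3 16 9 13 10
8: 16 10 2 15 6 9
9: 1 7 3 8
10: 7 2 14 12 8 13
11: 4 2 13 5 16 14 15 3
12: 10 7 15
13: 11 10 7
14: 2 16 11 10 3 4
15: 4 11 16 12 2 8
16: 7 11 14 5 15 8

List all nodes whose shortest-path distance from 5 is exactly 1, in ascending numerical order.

Level 0: 5
Level 1: 2, 11, 16
Level 2: 3, 4, 6, 7, 8, 10, 13, 14, 15
Level 3: 1, 9, 12

2, 11, 16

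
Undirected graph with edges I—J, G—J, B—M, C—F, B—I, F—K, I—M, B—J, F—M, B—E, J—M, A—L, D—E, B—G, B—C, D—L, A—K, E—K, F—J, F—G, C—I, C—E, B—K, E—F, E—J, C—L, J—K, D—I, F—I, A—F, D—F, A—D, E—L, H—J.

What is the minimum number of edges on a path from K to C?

2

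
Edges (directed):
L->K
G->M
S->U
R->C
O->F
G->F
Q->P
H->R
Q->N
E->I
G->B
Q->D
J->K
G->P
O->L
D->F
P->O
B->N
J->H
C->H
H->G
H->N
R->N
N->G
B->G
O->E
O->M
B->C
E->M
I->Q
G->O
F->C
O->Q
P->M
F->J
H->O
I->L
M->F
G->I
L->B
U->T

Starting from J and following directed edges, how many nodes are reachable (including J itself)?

BFS from J visits: J, H, K, G, N, O, R, B, F, I, M, P, E, L, Q, C, D
Reachable nodes: 17 of 20 total.

17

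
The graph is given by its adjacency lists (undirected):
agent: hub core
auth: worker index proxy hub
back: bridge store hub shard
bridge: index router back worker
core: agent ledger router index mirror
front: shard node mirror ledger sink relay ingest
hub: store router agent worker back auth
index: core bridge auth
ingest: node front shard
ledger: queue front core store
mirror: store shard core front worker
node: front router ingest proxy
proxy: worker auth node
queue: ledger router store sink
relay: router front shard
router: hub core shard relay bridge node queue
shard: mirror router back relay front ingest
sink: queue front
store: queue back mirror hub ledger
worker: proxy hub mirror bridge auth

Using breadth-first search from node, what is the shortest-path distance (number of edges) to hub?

Level 0: node
Level 1: front, ingest, proxy, router
Level 2: auth, bridge, core, hub, ledger, mirror, queue, relay, shard, sink, worker
Level 3: agent, back, index, store
hub first appears at level 2.

2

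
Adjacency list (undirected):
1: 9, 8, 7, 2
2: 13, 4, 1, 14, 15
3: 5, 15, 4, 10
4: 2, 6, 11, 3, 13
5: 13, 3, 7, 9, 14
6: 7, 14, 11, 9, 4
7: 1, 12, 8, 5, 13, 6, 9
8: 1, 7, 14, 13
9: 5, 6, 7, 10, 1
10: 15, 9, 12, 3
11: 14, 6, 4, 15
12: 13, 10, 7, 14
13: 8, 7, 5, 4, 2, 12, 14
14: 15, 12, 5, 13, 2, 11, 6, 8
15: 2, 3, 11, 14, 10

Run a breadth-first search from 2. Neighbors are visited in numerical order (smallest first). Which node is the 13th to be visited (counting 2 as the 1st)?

5

Visit 2; enqueue 1, 4, 13, 14, 15 → queue [1, 4, 13, 14, 15]
Visit 1; enqueue 7, 8, 9 → queue [4, 13, 14, 15, 7, 8, 9]
Visit 4; enqueue 3, 6, 11 → queue [13, 14, 15, 7, 8, 9, 3, 6, 11]
Visit 13; enqueue 5, 12 → queue [14, 15, 7, 8, 9, 3, 6, 11, 5, 12]
Visit 14 → queue [15, 7, 8, 9, 3, 6, 11, 5, 12]
Visit 15; enqueue 10 → queue [7, 8, 9, 3, 6, 11, 5, 12, 10]
Visit 7 → queue [8, 9, 3, 6, 11, 5, 12, 10]
Visit 8 → queue [9, 3, 6, 11, 5, 12, 10]
Visit 9 → queue [3, 6, 11, 5, 12, 10]
Visit 3 → queue [6, 11, 5, 12, 10]
Visit 6 → queue [11, 5, 12, 10]
Visit 11 → queue [5, 12, 10]
Visit 5 → queue [12, 10]
Visit 12 → queue [10]
Visit 10 → queue []

Visit order: 2, 1, 4, 13, 14, 15, 7, 8, 9, 3, 6, 11, 5, 12, 10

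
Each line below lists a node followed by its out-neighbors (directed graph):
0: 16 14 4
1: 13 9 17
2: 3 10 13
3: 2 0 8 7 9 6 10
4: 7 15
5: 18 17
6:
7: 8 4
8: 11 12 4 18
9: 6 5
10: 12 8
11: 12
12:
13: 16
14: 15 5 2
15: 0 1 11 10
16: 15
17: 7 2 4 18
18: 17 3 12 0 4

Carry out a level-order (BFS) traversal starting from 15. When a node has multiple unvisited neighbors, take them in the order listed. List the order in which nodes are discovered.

Visit 15; enqueue 0, 1, 11, 10 → queue [0, 1, 11, 10]
Visit 0; enqueue 16, 14, 4 → queue [1, 11, 10, 16, 14, 4]
Visit 1; enqueue 13, 9, 17 → queue [11, 10, 16, 14, 4, 13, 9, 17]
Visit 11; enqueue 12 → queue [10, 16, 14, 4, 13, 9, 17, 12]
Visit 10; enqueue 8 → queue [16, 14, 4, 13, 9, 17, 12, 8]
Visit 16 → queue [14, 4, 13, 9, 17, 12, 8]
Visit 14; enqueue 5, 2 → queue [4, 13, 9, 17, 12, 8, 5, 2]
Visit 4; enqueue 7 → queue [13, 9, 17, 12, 8, 5, 2, 7]
Visit 13 → queue [9, 17, 12, 8, 5, 2, 7]
Visit 9; enqueue 6 → queue [17, 12, 8, 5, 2, 7, 6]
Visit 17; enqueue 18 → queue [12, 8, 5, 2, 7, 6, 18]
Visit 12 → queue [8, 5, 2, 7, 6, 18]
Visit 8 → queue [5, 2, 7, 6, 18]
Visit 5 → queue [2, 7, 6, 18]
Visit 2; enqueue 3 → queue [7, 6, 18, 3]
Visit 7 → queue [6, 18, 3]
Visit 6 → queue [18, 3]
Visit 18 → queue [3]
Visit 3 → queue []

15 → 0 → 1 → 11 → 10 → 16 → 14 → 4 → 13 → 9 → 17 → 12 → 8 → 5 → 2 → 7 → 6 → 18 → 3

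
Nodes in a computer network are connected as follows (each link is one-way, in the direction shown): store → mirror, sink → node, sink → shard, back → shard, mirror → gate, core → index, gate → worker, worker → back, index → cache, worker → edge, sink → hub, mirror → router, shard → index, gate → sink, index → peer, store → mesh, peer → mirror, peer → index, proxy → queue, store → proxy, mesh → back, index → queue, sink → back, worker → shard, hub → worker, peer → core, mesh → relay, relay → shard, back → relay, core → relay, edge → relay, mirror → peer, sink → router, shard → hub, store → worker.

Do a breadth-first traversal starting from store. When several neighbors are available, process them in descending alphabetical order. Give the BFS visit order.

store, worker, proxy, mirror, mesh, shard, edge, back, queue, router, peer, gate, relay, index, hub, core, sink, cache, node

Visit store; enqueue worker, proxy, mirror, mesh → queue [worker, proxy, mirror, mesh]
Visit worker; enqueue shard, edge, back → queue [proxy, mirror, mesh, shard, edge, back]
Visit proxy; enqueue queue → queue [mirror, mesh, shard, edge, back, queue]
Visit mirror; enqueue router, peer, gate → queue [mesh, shard, edge, back, queue, router, peer, gate]
Visit mesh; enqueue relay → queue [shard, edge, back, queue, router, peer, gate, relay]
Visit shard; enqueue index, hub → queue [edge, back, queue, router, peer, gate, relay, index, hub]
Visit edge → queue [back, queue, router, peer, gate, relay, index, hub]
Visit back → queue [queue, router, peer, gate, relay, index, hub]
Visit queue → queue [router, peer, gate, relay, index, hub]
Visit router → queue [peer, gate, relay, index, hub]
Visit peer; enqueue core → queue [gate, relay, index, hub, core]
Visit gate; enqueue sink → queue [relay, index, hub, core, sink]
Visit relay → queue [index, hub, core, sink]
Visit index; enqueue cache → queue [hub, core, sink, cache]
Visit hub → queue [core, sink, cache]
Visit core → queue [sink, cache]
Visit sink; enqueue node → queue [cache, node]
Visit cache → queue [node]
Visit node → queue []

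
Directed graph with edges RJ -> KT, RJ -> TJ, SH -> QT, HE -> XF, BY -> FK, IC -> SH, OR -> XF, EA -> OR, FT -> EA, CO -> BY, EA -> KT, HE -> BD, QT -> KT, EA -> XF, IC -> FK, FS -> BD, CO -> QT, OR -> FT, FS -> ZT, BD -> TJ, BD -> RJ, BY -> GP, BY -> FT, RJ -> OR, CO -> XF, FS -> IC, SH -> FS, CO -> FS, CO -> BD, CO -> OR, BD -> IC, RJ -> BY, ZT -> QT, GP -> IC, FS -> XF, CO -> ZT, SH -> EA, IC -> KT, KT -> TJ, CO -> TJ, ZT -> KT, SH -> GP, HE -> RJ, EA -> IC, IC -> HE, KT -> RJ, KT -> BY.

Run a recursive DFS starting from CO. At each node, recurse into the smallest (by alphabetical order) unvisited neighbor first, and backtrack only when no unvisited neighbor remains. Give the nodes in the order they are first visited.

CO → BD → IC → FK → HE → RJ → BY → FT → EA → KT → TJ → OR → XF → GP → SH → FS → ZT → QT

Visit CO
CO → BD
BD → IC
IC → FK
IC → HE
HE → RJ
RJ → BY
BY → FT
FT → EA
EA → KT
KT → TJ
EA → OR
OR → XF
BY → GP
IC → SH
SH → FS
FS → ZT
ZT → QT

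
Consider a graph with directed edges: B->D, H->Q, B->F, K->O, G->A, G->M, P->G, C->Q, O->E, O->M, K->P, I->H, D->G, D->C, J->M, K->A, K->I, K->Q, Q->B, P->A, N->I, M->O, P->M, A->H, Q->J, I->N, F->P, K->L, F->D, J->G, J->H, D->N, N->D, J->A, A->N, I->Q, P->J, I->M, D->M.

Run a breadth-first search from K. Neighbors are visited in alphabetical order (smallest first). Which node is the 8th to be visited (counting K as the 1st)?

H

Visit K; enqueue A, I, L, O, P, Q → queue [A, I, L, O, P, Q]
Visit A; enqueue H, N → queue [I, L, O, P, Q, H, N]
Visit I; enqueue M → queue [L, O, P, Q, H, N, M]
Visit L → queue [O, P, Q, H, N, M]
Visit O; enqueue E → queue [P, Q, H, N, M, E]
Visit P; enqueue G, J → queue [Q, H, N, M, E, G, J]
Visit Q; enqueue B → queue [H, N, M, E, G, J, B]
Visit H → queue [N, M, E, G, J, B]
Visit N; enqueue D → queue [M, E, G, J, B, D]
Visit M → queue [E, G, J, B, D]
Visit E → queue [G, J, B, D]
Visit G → queue [J, B, D]
Visit J → queue [B, D]
Visit B; enqueue F → queue [D, F]
Visit D; enqueue C → queue [F, C]
Visit F → queue [C]
Visit C → queue []

Visit order: K, A, I, L, O, P, Q, H, N, M, E, G, J, B, D, F, C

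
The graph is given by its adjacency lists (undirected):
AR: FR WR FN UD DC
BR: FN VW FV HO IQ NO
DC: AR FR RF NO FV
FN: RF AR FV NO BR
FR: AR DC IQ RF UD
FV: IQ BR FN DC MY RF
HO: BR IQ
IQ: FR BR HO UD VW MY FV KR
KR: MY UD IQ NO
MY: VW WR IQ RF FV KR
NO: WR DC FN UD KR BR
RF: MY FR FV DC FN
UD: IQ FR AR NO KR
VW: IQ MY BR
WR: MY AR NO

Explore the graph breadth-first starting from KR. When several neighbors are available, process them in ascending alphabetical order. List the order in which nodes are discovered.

Visit KR; enqueue IQ, MY, NO, UD → queue [IQ, MY, NO, UD]
Visit IQ; enqueue BR, FR, FV, HO, VW → queue [MY, NO, UD, BR, FR, FV, HO, VW]
Visit MY; enqueue RF, WR → queue [NO, UD, BR, FR, FV, HO, VW, RF, WR]
Visit NO; enqueue DC, FN → queue [UD, BR, FR, FV, HO, VW, RF, WR, DC, FN]
Visit UD; enqueue AR → queue [BR, FR, FV, HO, VW, RF, WR, DC, FN, AR]
Visit BR → queue [FR, FV, HO, VW, RF, WR, DC, FN, AR]
Visit FR → queue [FV, HO, VW, RF, WR, DC, FN, AR]
Visit FV → queue [HO, VW, RF, WR, DC, FN, AR]
Visit HO → queue [VW, RF, WR, DC, FN, AR]
Visit VW → queue [RF, WR, DC, FN, AR]
Visit RF → queue [WR, DC, FN, AR]
Visit WR → queue [DC, FN, AR]
Visit DC → queue [FN, AR]
Visit FN → queue [AR]
Visit AR → queue []

KR IQ MY NO UD BR FR FV HO VW RF WR DC FN AR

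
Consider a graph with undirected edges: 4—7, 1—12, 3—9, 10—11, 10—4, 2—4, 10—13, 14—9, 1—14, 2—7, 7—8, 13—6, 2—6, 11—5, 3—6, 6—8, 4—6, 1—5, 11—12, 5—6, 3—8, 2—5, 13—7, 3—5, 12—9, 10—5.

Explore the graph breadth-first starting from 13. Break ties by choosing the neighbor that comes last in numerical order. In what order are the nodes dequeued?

13, 10, 7, 6, 11, 5, 4, 8, 2, 3, 12, 1, 9, 14

Visit 13; enqueue 10, 7, 6 → queue [10, 7, 6]
Visit 10; enqueue 11, 5, 4 → queue [7, 6, 11, 5, 4]
Visit 7; enqueue 8, 2 → queue [6, 11, 5, 4, 8, 2]
Visit 6; enqueue 3 → queue [11, 5, 4, 8, 2, 3]
Visit 11; enqueue 12 → queue [5, 4, 8, 2, 3, 12]
Visit 5; enqueue 1 → queue [4, 8, 2, 3, 12, 1]
Visit 4 → queue [8, 2, 3, 12, 1]
Visit 8 → queue [2, 3, 12, 1]
Visit 2 → queue [3, 12, 1]
Visit 3; enqueue 9 → queue [12, 1, 9]
Visit 12 → queue [1, 9]
Visit 1; enqueue 14 → queue [9, 14]
Visit 9 → queue [14]
Visit 14 → queue []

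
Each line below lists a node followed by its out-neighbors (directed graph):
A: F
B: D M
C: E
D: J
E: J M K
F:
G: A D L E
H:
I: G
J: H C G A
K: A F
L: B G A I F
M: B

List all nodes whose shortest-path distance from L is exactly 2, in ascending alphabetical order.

D, E, M

Level 0: L
Level 1: A, B, F, G, I
Level 2: D, E, M
Level 3: J, K
Level 4: C, H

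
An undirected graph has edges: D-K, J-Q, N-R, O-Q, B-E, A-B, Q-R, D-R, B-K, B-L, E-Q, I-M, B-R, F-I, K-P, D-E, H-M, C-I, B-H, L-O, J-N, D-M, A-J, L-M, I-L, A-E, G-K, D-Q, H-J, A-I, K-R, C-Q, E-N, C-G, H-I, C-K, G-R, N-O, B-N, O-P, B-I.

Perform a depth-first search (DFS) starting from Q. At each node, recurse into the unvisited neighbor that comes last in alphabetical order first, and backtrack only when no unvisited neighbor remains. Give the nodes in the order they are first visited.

Q -> R -> N -> O -> P -> K -> G -> C -> I -> M -> L -> B -> H -> J -> A -> E -> D -> F

Visit Q
Q → R
R → N
N → O
O → P
P → K
K → G
G → C
C → I
I → M
M → L
L → B
B → H
H → J
J → A
A → E
E → D
I → F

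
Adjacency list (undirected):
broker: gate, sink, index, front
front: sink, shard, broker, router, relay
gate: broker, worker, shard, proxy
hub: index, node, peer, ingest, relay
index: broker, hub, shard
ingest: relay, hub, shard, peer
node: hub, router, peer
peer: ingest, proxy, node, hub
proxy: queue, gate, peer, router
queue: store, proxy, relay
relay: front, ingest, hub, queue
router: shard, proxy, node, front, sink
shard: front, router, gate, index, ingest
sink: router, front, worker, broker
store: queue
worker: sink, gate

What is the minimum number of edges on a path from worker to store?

4

Level 0: worker
Level 1: gate, sink
Level 2: broker, front, proxy, router, shard
Level 3: index, ingest, node, peer, queue, relay
Level 4: hub, store
store first appears at level 4.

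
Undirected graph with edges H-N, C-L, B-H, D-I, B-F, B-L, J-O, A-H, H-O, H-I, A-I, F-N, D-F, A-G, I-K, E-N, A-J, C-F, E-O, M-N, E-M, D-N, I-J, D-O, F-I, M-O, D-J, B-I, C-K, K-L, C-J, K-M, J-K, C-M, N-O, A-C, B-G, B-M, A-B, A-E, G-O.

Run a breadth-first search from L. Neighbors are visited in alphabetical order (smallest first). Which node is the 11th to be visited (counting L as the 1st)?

J

Visit L; enqueue B, C, K → queue [B, C, K]
Visit B; enqueue A, F, G, H, I, M → queue [C, K, A, F, G, H, I, M]
Visit C; enqueue J → queue [K, A, F, G, H, I, M, J]
Visit K → queue [A, F, G, H, I, M, J]
Visit A; enqueue E → queue [F, G, H, I, M, J, E]
Visit F; enqueue D, N → queue [G, H, I, M, J, E, D, N]
Visit G; enqueue O → queue [H, I, M, J, E, D, N, O]
Visit H → queue [I, M, J, E, D, N, O]
Visit I → queue [M, J, E, D, N, O]
Visit M → queue [J, E, D, N, O]
Visit J → queue [E, D, N, O]
Visit E → queue [D, N, O]
Visit D → queue [N, O]
Visit N → queue [O]
Visit O → queue []

Visit order: L, B, C, K, A, F, G, H, I, M, J, E, D, N, O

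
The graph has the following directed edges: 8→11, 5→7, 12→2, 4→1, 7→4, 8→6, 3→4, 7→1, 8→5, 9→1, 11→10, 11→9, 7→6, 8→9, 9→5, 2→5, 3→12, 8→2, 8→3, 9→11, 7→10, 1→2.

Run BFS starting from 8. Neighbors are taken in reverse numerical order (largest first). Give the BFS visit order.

8 -> 11 -> 9 -> 6 -> 5 -> 3 -> 2 -> 10 -> 1 -> 7 -> 12 -> 4

Visit 8; enqueue 11, 9, 6, 5, 3, 2 → queue [11, 9, 6, 5, 3, 2]
Visit 11; enqueue 10 → queue [9, 6, 5, 3, 2, 10]
Visit 9; enqueue 1 → queue [6, 5, 3, 2, 10, 1]
Visit 6 → queue [5, 3, 2, 10, 1]
Visit 5; enqueue 7 → queue [3, 2, 10, 1, 7]
Visit 3; enqueue 12, 4 → queue [2, 10, 1, 7, 12, 4]
Visit 2 → queue [10, 1, 7, 12, 4]
Visit 10 → queue [1, 7, 12, 4]
Visit 1 → queue [7, 12, 4]
Visit 7 → queue [12, 4]
Visit 12 → queue [4]
Visit 4 → queue []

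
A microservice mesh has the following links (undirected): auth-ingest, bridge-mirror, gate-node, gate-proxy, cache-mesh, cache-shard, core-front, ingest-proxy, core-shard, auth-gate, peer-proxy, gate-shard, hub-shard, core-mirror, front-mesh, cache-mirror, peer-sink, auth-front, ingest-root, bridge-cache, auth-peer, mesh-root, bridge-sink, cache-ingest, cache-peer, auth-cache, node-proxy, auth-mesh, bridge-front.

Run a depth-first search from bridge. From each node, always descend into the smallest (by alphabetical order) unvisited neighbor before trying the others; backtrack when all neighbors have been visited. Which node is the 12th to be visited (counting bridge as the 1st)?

Visit bridge
bridge → cache
cache → auth
auth → front
front → core
core → mirror
core → shard
shard → gate
gate → node
node → proxy
proxy → ingest
ingest → root
root → mesh
proxy → peer
peer → sink
shard → hub

Visit order: bridge, cache, auth, front, core, mirror, shard, gate, node, proxy, ingest, root, mesh, peer, sink, hub

root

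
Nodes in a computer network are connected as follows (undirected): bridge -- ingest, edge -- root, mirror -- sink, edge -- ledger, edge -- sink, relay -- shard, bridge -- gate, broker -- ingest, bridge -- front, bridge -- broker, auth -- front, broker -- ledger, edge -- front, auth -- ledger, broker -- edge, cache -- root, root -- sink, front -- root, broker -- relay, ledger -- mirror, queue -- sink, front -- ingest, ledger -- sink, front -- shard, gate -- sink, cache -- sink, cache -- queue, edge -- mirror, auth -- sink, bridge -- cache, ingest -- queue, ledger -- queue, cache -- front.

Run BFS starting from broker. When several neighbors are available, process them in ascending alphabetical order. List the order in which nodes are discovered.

broker → bridge → edge → ingest → ledger → relay → cache → front → gate → mirror → root → sink → queue → auth → shard

Visit broker; enqueue bridge, edge, ingest, ledger, relay → queue [bridge, edge, ingest, ledger, relay]
Visit bridge; enqueue cache, front, gate → queue [edge, ingest, ledger, relay, cache, front, gate]
Visit edge; enqueue mirror, root, sink → queue [ingest, ledger, relay, cache, front, gate, mirror, root, sink]
Visit ingest; enqueue queue → queue [ledger, relay, cache, front, gate, mirror, root, sink, queue]
Visit ledger; enqueue auth → queue [relay, cache, front, gate, mirror, root, sink, queue, auth]
Visit relay; enqueue shard → queue [cache, front, gate, mirror, root, sink, queue, auth, shard]
Visit cache → queue [front, gate, mirror, root, sink, queue, auth, shard]
Visit front → queue [gate, mirror, root, sink, queue, auth, shard]
Visit gate → queue [mirror, root, sink, queue, auth, shard]
Visit mirror → queue [root, sink, queue, auth, shard]
Visit root → queue [sink, queue, auth, shard]
Visit sink → queue [queue, auth, shard]
Visit queue → queue [auth, shard]
Visit auth → queue [shard]
Visit shard → queue []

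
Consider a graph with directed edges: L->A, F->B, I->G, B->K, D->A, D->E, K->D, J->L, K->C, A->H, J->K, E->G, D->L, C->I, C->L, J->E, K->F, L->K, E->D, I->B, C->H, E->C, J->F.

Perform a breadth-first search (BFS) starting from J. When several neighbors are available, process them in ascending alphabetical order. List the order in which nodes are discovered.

J E F K L C D G B A H I

Visit J; enqueue E, F, K, L → queue [E, F, K, L]
Visit E; enqueue C, D, G → queue [F, K, L, C, D, G]
Visit F; enqueue B → queue [K, L, C, D, G, B]
Visit K → queue [L, C, D, G, B]
Visit L; enqueue A → queue [C, D, G, B, A]
Visit C; enqueue H, I → queue [D, G, B, A, H, I]
Visit D → queue [G, B, A, H, I]
Visit G → queue [B, A, H, I]
Visit B → queue [A, H, I]
Visit A → queue [H, I]
Visit H → queue [I]
Visit I → queue []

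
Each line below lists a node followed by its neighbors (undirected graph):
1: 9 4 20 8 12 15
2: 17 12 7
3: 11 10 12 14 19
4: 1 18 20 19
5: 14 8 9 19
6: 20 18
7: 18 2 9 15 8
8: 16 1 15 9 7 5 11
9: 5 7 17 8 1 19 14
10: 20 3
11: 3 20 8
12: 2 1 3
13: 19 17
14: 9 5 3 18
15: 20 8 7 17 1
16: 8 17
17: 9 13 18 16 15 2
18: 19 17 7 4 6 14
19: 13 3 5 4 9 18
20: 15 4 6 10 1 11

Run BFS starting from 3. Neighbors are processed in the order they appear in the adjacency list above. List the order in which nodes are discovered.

3 11 10 12 14 19 20 8 2 1 9 5 18 13 4 15 6 16 7 17

Visit 3; enqueue 11, 10, 12, 14, 19 → queue [11, 10, 12, 14, 19]
Visit 11; enqueue 20, 8 → queue [10, 12, 14, 19, 20, 8]
Visit 10 → queue [12, 14, 19, 20, 8]
Visit 12; enqueue 2, 1 → queue [14, 19, 20, 8, 2, 1]
Visit 14; enqueue 9, 5, 18 → queue [19, 20, 8, 2, 1, 9, 5, 18]
Visit 19; enqueue 13, 4 → queue [20, 8, 2, 1, 9, 5, 18, 13, 4]
Visit 20; enqueue 15, 6 → queue [8, 2, 1, 9, 5, 18, 13, 4, 15, 6]
Visit 8; enqueue 16, 7 → queue [2, 1, 9, 5, 18, 13, 4, 15, 6, 16, 7]
Visit 2; enqueue 17 → queue [1, 9, 5, 18, 13, 4, 15, 6, 16, 7, 17]
Visit 1 → queue [9, 5, 18, 13, 4, 15, 6, 16, 7, 17]
Visit 9 → queue [5, 18, 13, 4, 15, 6, 16, 7, 17]
Visit 5 → queue [18, 13, 4, 15, 6, 16, 7, 17]
Visit 18 → queue [13, 4, 15, 6, 16, 7, 17]
Visit 13 → queue [4, 15, 6, 16, 7, 17]
Visit 4 → queue [15, 6, 16, 7, 17]
Visit 15 → queue [6, 16, 7, 17]
Visit 6 → queue [16, 7, 17]
Visit 16 → queue [7, 17]
Visit 7 → queue [17]
Visit 17 → queue []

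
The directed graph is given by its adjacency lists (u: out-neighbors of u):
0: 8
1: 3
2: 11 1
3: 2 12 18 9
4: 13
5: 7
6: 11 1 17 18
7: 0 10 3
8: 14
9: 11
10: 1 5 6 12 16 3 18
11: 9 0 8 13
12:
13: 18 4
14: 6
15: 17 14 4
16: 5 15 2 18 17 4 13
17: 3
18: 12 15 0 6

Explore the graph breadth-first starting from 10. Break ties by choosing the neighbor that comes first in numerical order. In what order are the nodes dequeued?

10, 1, 3, 5, 6, 12, 16, 18, 2, 9, 7, 11, 17, 4, 13, 15, 0, 8, 14

Visit 10; enqueue 1, 3, 5, 6, 12, 16, 18 → queue [1, 3, 5, 6, 12, 16, 18]
Visit 1 → queue [3, 5, 6, 12, 16, 18]
Visit 3; enqueue 2, 9 → queue [5, 6, 12, 16, 18, 2, 9]
Visit 5; enqueue 7 → queue [6, 12, 16, 18, 2, 9, 7]
Visit 6; enqueue 11, 17 → queue [12, 16, 18, 2, 9, 7, 11, 17]
Visit 12 → queue [16, 18, 2, 9, 7, 11, 17]
Visit 16; enqueue 4, 13, 15 → queue [18, 2, 9, 7, 11, 17, 4, 13, 15]
Visit 18; enqueue 0 → queue [2, 9, 7, 11, 17, 4, 13, 15, 0]
Visit 2 → queue [9, 7, 11, 17, 4, 13, 15, 0]
Visit 9 → queue [7, 11, 17, 4, 13, 15, 0]
Visit 7 → queue [11, 17, 4, 13, 15, 0]
Visit 11; enqueue 8 → queue [17, 4, 13, 15, 0, 8]
Visit 17 → queue [4, 13, 15, 0, 8]
Visit 4 → queue [13, 15, 0, 8]
Visit 13 → queue [15, 0, 8]
Visit 15; enqueue 14 → queue [0, 8, 14]
Visit 0 → queue [8, 14]
Visit 8 → queue [14]
Visit 14 → queue []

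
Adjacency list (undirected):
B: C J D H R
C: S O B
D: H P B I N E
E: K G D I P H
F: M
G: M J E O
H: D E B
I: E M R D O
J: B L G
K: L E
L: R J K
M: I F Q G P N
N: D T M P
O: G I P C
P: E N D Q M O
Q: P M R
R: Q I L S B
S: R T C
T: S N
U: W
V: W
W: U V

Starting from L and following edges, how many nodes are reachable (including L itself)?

BFS from L visits: L, R, J, K, Q, I, S, B, G, E, P, M, D, O, T, C, H, N, F
Reachable nodes: 19 of 22 total.

19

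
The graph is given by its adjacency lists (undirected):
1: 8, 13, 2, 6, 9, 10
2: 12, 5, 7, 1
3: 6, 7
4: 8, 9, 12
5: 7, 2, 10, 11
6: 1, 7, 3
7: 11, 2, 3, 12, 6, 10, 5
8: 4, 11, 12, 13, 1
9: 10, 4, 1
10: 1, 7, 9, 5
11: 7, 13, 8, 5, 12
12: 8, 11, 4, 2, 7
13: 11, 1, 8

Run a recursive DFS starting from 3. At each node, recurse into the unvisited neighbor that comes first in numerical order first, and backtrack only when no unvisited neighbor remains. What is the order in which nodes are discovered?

Visit 3
3 → 6
6 → 1
1 → 2
2 → 5
5 → 7
7 → 10
10 → 9
9 → 4
4 → 8
8 → 11
11 → 12
11 → 13

3, 6, 1, 2, 5, 7, 10, 9, 4, 8, 11, 12, 13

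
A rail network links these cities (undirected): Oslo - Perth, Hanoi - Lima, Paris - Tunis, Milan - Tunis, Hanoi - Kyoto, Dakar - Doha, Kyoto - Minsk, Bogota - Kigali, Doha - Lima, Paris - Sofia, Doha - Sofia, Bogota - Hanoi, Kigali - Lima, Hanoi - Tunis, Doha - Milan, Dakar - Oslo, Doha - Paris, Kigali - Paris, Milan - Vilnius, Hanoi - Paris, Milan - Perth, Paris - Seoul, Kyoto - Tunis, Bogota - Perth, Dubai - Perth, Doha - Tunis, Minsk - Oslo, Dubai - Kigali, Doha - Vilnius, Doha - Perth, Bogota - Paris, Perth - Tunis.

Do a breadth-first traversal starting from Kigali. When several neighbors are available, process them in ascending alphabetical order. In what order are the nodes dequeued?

Kigali, Bogota, Dubai, Lima, Paris, Hanoi, Perth, Doha, Seoul, Sofia, Tunis, Kyoto, Milan, Oslo, Dakar, Vilnius, Minsk

Visit Kigali; enqueue Bogota, Dubai, Lima, Paris → queue [Bogota, Dubai, Lima, Paris]
Visit Bogota; enqueue Hanoi, Perth → queue [Dubai, Lima, Paris, Hanoi, Perth]
Visit Dubai → queue [Lima, Paris, Hanoi, Perth]
Visit Lima; enqueue Doha → queue [Paris, Hanoi, Perth, Doha]
Visit Paris; enqueue Seoul, Sofia, Tunis → queue [Hanoi, Perth, Doha, Seoul, Sofia, Tunis]
Visit Hanoi; enqueue Kyoto → queue [Perth, Doha, Seoul, Sofia, Tunis, Kyoto]
Visit Perth; enqueue Milan, Oslo → queue [Doha, Seoul, Sofia, Tunis, Kyoto, Milan, Oslo]
Visit Doha; enqueue Dakar, Vilnius → queue [Seoul, Sofia, Tunis, Kyoto, Milan, Oslo, Dakar, Vilnius]
Visit Seoul → queue [Sofia, Tunis, Kyoto, Milan, Oslo, Dakar, Vilnius]
Visit Sofia → queue [Tunis, Kyoto, Milan, Oslo, Dakar, Vilnius]
Visit Tunis → queue [Kyoto, Milan, Oslo, Dakar, Vilnius]
Visit Kyoto; enqueue Minsk → queue [Milan, Oslo, Dakar, Vilnius, Minsk]
Visit Milan → queue [Oslo, Dakar, Vilnius, Minsk]
Visit Oslo → queue [Dakar, Vilnius, Minsk]
Visit Dakar → queue [Vilnius, Minsk]
Visit Vilnius → queue [Minsk]
Visit Minsk → queue []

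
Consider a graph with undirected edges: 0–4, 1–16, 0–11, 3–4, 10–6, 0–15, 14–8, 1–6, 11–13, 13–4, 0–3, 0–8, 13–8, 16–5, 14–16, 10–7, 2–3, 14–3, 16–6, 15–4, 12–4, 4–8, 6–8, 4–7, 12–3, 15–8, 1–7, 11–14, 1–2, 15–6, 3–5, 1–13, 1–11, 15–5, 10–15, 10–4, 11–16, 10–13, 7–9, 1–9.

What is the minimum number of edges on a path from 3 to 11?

2

Level 0: 3
Level 1: 0, 2, 4, 5, 12, 14
Level 2: 1, 7, 8, 10, 11, 13, 15, 16
Level 3: 6, 9
11 first appears at level 2.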